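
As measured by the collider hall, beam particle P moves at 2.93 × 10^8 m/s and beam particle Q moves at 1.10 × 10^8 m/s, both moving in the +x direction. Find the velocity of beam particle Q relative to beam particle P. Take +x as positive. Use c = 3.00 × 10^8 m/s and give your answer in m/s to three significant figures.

-2.85 × 10^8 m/s

β_A = 0.977, β_B = 0.367 (dividing each by c = 3.00 × 10^8 m/s).
Transform to A's frame with the inverse velocity-addition law: u' = (u − v)/(1 − uv/c²), taking u = β_B and v = β_A.
u' = (0.367 − 0.977) / (1 − (0.977)(0.367)) = -0.6100/0.6419 = -0.9503.
u' = -0.9503 × 3.00 × 10^8 m/s.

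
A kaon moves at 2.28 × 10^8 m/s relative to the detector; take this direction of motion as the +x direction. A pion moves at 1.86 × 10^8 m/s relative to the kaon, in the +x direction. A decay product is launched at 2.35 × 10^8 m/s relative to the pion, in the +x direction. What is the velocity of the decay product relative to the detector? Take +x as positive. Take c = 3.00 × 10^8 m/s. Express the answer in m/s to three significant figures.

Apply u = (u' + v)/(1 + u'v/c²) successively, working outward toward the detector.
(Dividing each given speed by c = 3.00 × 10^8 m/s to work in units of c.)
Start: velocity of the kaon relative to the detector = 0.7600c.
Compose with the pion (u' = 0.620 in the kaon frame): u_1 = (0.620 + 0.760) / (1 + 0.620·0.760) = 1.3800/1.4712 = 0.9380.
Compose with the decay product (u' = 0.783 in the pion frame): u_2 = (0.783 + 0.938) / (1 + 0.783·0.938) = 1.7213/1.7348 = 0.9923.
So u = 0.9923 × 3.00 × 10^8 m/s.

2.98 × 10^8 m/s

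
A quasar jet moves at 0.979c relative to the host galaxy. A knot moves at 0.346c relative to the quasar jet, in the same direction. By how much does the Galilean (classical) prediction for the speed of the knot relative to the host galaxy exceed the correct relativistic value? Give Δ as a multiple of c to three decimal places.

Δ = 0.335c

Galilean: u_cl = 0.346 + 0.979 = 1.3250.
Relativistic: u_rel = (0.346 + 0.979) / (1 + 0.346·0.979) = 1.3250/1.3387 = 0.9897.
Δ = 1.3250 − 0.9897 = 0.3353.
(The classical prediction exceeds c; the relativistic result does not.)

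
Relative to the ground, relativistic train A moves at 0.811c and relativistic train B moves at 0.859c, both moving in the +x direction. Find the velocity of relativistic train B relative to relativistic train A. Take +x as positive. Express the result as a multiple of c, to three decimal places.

β_A = 0.811, β_B = 0.859.
Transform to A's frame with the inverse velocity-addition law: u' = (u − v)/(1 − uv/c²), taking u = β_B and v = β_A.
u' = (0.859 − 0.811) / (1 − (0.811)(0.859)) = 0.0480/0.3034 = 0.1582.

+0.158c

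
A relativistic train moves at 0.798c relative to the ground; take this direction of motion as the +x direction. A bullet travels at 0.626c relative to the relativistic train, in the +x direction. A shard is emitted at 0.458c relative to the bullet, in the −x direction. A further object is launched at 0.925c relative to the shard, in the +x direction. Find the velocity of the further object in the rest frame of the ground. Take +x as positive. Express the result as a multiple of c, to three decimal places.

+0.995c

Apply u = (u' + v)/(1 + u'v/c²) successively, working outward toward the ground.
Start: velocity of the relativistic train relative to the ground = 0.7980c.
Compose with the bullet (u' = 0.626 in the relativistic train frame): u_1 = (0.626 + 0.798) / (1 + 0.626·0.798) = 1.4240/1.4995 = 0.9496.
Compose with the shard (u' = -0.458 in the bullet frame): u_2 = (-0.458 + 0.950) / (1 + (-0.458)·0.950) = 0.4916/0.5651 = 0.8700.
Compose with the further object (u' = 0.925 in the shard frame): u_3 = (0.925 + 0.870) / (1 + 0.925·0.870) = 1.7950/1.8048 = 0.9946.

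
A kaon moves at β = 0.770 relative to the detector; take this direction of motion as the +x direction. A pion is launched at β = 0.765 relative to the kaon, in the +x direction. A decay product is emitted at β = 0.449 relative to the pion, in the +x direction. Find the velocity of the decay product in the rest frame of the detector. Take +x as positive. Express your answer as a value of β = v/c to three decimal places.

Apply u = (u' + v)/(1 + u'v/c²) successively, working outward toward the detector.
Start: velocity of the kaon relative to the detector = 0.7700c.
Compose with the pion (u' = 0.765 in the kaon frame): u_1 = (0.765 + 0.770) / (1 + 0.765·0.770) = 1.5350/1.5891 = 0.9660.
Compose with the decay product (u' = 0.449 in the pion frame): u_2 = (0.449 + 0.966) / (1 + 0.449·0.966) = 1.4150/1.4337 = 0.9869.

β = 0.987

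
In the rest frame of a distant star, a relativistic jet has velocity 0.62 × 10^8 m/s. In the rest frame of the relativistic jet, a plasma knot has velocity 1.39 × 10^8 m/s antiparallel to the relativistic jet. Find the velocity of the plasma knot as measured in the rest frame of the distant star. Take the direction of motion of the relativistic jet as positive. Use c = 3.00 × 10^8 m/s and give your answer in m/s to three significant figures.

-8.52 × 10^7 m/s

In units of c (dividing by 3.00 × 10^8 m/s): v = 0.207, u' = -0.463.
u = (u' + v)/(1 + u'v/c²):
u = (-0.463 + 0.207) / (1 + (-0.463)·0.207) = -0.2567/0.9042 = -0.2838
Converting back: u = -0.2838 × 3.00 × 10^8 m/s.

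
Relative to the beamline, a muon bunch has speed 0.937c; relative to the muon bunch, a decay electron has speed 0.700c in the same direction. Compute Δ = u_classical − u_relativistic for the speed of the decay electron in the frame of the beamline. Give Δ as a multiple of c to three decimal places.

Galilean: u_cl = 0.700 + 0.937 = 1.6370.
Relativistic: u_rel = (0.700 + 0.937) / (1 + 0.700·0.937) = 1.6370/1.6559 = 0.9886.
Δ = 1.6370 − 0.9886 = 0.6484.
(The classical prediction exceeds c; the relativistic result does not.)

Δ = 0.648c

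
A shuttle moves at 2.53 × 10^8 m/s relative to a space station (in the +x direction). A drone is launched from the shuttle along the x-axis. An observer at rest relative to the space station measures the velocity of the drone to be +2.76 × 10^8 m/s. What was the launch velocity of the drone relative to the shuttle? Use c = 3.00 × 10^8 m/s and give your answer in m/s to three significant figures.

v = 0.843c, u = 0.920c.
Invert the composition law: u' = (u − v)/(1 − uv/c²).
u' = (0.920 − 0.843) / (1 − (0.920)(0.843)) = 0.0767/0.2241 = 0.3421.
u' = 0.3421 × 3.00 × 10^8 m/s.

+1.03 × 10^8 m/s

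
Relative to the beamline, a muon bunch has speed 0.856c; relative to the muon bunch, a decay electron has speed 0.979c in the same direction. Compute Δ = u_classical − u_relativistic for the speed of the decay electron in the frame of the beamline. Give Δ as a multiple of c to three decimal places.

Δ = 0.837c

Galilean: u_cl = 0.979 + 0.856 = 1.8350.
Relativistic: u_rel = (0.979 + 0.856) / (1 + 0.979·0.856) = 1.8350/1.8380 = 0.9984.
Δ = 1.8350 − 0.9984 = 0.8366.
(The classical prediction exceeds c; the relativistic result does not.)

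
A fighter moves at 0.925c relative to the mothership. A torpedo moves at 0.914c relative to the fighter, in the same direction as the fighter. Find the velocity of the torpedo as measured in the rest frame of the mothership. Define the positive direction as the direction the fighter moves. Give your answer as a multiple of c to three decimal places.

With v = 0.925 and u' = 0.914 (in units of c),
u = (u' + v)/(1 + u'v/c²):
u = (0.914 + 0.925) / (1 + 0.914·0.925) = 1.8390/1.8455 = 0.9965

0.997c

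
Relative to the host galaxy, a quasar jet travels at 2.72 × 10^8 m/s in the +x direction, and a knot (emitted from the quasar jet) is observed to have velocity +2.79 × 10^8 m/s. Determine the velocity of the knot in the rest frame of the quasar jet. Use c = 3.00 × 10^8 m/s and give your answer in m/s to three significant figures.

+4.46 × 10^7 m/s

v = 0.907c, u = 0.930c.
Invert the composition law: u' = (u − v)/(1 − uv/c²).
u' = (0.930 − 0.907) / (1 − (0.930)(0.907)) = 0.0233/0.1568 = 0.1488.
u' = 0.1488 × 3.00 × 10^8 m/s.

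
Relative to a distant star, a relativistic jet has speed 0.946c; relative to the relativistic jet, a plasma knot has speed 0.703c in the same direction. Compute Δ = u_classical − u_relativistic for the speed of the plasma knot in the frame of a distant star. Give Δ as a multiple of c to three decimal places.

Δ = 0.659c

Galilean: u_cl = 0.703 + 0.946 = 1.6490.
Relativistic: u_rel = (0.703 + 0.946) / (1 + 0.703·0.946) = 1.6490/1.6650 = 0.9904.
Δ = 1.6490 − 0.9904 = 0.6586.
(The classical prediction exceeds c; the relativistic result does not.)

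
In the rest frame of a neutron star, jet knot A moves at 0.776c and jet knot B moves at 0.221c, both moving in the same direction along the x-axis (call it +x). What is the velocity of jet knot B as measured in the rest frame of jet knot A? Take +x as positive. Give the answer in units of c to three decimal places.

-0.670c

β_A = 0.776, β_B = 0.221.
Transform to A's frame with the inverse velocity-addition law: u' = (u − v)/(1 − uv/c²), taking u = β_B and v = β_A.
u' = (0.221 − 0.776) / (1 − (0.776)(0.221)) = -0.5550/0.8285 = -0.6699.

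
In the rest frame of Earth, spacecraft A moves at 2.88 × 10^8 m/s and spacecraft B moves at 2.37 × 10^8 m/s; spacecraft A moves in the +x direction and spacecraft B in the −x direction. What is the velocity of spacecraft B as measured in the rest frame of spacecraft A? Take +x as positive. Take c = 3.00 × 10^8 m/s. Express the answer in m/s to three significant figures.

β_A = 0.960, β_B = -0.790 (dividing each by c = 3.00 × 10^8 m/s).
Transform to A's frame with the inverse velocity-addition law: u' = (u − v)/(1 − uv/c²), taking u = β_B and v = β_A.
u' = (-0.790 − 0.960) / (1 − (0.960)(-0.790)) = -1.7500/1.7584 = -0.9952.
u' = -0.9952 × 3.00 × 10^8 m/s.

-2.99 × 10^8 m/s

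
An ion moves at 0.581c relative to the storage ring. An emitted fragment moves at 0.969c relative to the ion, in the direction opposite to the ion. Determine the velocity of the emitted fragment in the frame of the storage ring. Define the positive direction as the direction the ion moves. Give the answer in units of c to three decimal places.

With v = 0.581 and u' = -0.969 (in units of c),
u = (u' + v)/(1 + u'v/c²):
u = (-0.969 + 0.581) / (1 + (-0.969)·0.581) = -0.3880/0.4370 = -0.8878

-0.888c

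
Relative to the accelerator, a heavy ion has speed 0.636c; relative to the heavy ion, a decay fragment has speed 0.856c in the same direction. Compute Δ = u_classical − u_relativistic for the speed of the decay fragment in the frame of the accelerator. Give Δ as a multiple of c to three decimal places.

Δ = 0.526c

Galilean: u_cl = 0.856 + 0.636 = 1.4920.
Relativistic: u_rel = (0.856 + 0.636) / (1 + 0.856·0.636) = 1.4920/1.5444 = 0.9661.
Δ = 1.4920 − 0.9661 = 0.5259.
(The classical prediction exceeds c; the relativistic result does not.)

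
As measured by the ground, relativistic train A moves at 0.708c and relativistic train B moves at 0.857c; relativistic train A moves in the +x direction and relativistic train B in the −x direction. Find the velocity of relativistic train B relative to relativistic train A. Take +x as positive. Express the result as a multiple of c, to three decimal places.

-0.974c

β_A = 0.708, β_B = -0.857.
Transform to A's frame with the inverse velocity-addition law: u' = (u − v)/(1 − uv/c²), taking u = β_B and v = β_A.
u' = (-0.857 − 0.708) / (1 − (0.708)(-0.857)) = -1.5650/1.6068 = -0.9740.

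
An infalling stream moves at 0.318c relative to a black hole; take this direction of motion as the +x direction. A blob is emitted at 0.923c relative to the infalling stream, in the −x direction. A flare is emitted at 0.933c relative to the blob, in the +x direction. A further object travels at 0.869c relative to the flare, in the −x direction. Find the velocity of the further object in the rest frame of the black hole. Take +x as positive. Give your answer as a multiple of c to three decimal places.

-0.729c

Apply u = (u' + v)/(1 + u'v/c²) successively, working outward toward the black hole.
Start: velocity of the infalling stream relative to the black hole = 0.3180c.
Compose with the blob (u' = -0.923 in the infalling stream frame): u_1 = (-0.923 + 0.318) / (1 + (-0.923)·0.318) = -0.6050/0.7065 = -0.8564.
Compose with the flare (u' = 0.933 in the blob frame): u_2 = (0.933 + (-0.856)) / (1 + 0.933·(-0.856)) = 0.0766/0.2010 = 0.3813.
Compose with the further object (u' = -0.869 in the flare frame): u_3 = (-0.869 + 0.381) / (1 + (-0.869)·0.381) = -0.4877/0.6687 = -0.7294.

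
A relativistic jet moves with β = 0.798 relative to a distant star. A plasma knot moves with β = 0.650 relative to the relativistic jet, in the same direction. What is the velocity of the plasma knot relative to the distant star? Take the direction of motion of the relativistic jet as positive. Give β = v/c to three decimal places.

With v = 0.798 and u' = 0.650 (in units of c),
u = (u' + v)/(1 + u'v/c²):
u = (0.650 + 0.798) / (1 + 0.650·0.798) = 1.4480/1.5187 = 0.9534

β = 0.953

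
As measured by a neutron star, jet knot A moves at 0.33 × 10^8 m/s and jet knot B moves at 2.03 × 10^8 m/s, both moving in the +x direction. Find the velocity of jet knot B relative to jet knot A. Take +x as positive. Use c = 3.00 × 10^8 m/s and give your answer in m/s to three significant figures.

β_A = 0.110, β_B = 0.677 (dividing each by c = 3.00 × 10^8 m/s).
Transform to A's frame with the inverse velocity-addition law: u' = (u − v)/(1 − uv/c²), taking u = β_B and v = β_A.
u' = (0.677 − 0.110) / (1 − (0.110)(0.677)) = 0.5667/0.9256 = 0.6122.
u' = 0.6122 × 3.00 × 10^8 m/s.

+1.84 × 10^8 m/s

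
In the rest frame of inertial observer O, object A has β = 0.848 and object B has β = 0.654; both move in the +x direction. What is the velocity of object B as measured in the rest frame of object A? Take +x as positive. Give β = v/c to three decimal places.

β_A = 0.848, β_B = 0.654.
Transform to A's frame with the inverse velocity-addition law: u' = (u − v)/(1 − uv/c²), taking u = β_B and v = β_A.
u' = (0.654 − 0.848) / (1 − (0.848)(0.654)) = -0.1940/0.4454 = -0.4356.

β = -0.436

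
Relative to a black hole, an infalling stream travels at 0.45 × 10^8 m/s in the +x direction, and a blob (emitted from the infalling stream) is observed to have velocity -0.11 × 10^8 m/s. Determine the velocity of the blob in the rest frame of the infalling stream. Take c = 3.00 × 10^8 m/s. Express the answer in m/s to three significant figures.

v = 0.150c, u = -0.037c.
Invert the composition law: u' = (u − v)/(1 − uv/c²).
u' = (-0.037 − 0.150) / (1 − (-0.037)(0.150)) = -0.1867/1.0055 = -0.1856.
u' = -0.1856 × 3.00 × 10^8 m/s.

-5.57 × 10^7 m/s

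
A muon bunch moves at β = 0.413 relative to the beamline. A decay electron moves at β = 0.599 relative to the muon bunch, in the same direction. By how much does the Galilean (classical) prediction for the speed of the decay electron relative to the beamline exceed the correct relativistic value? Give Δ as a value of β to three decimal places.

Galilean: u_cl = 0.599 + 0.413 = 1.0120.
Relativistic: u_rel = (0.599 + 0.413) / (1 + 0.599·0.413) = 1.0120/1.2474 = 0.8113.
Δ = 1.0120 − 0.8113 = 0.2007.
(The classical prediction exceeds c; the relativistic result does not.)

Δ = 0.201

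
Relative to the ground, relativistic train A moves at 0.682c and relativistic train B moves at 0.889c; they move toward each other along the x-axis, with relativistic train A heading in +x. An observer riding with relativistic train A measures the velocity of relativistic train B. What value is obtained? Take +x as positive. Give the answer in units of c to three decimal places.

β_A = 0.682, β_B = -0.889.
Transform to A's frame with the inverse velocity-addition law: u' = (u − v)/(1 − uv/c²), taking u = β_B and v = β_A.
u' = (-0.889 − 0.682) / (1 − (0.682)(-0.889)) = -1.5710/1.6063 = -0.9780.

-0.978c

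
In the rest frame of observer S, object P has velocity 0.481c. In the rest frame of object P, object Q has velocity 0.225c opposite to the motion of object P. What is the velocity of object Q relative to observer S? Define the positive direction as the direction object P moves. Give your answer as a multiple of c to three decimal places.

+0.287c

With v = 0.481 and u' = -0.225 (in units of c),
u = (u' + v)/(1 + u'v/c²):
u = (-0.225 + 0.481) / (1 + (-0.225)·0.481) = 0.2560/0.8918 = 0.2871
(Galilean addition would give +0.256c.)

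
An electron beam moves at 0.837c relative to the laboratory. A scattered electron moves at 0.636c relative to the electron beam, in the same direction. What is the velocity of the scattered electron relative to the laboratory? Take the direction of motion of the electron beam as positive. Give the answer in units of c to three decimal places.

With v = 0.837 and u' = 0.636 (in units of c),
u = (u' + v)/(1 + u'v/c²):
u = (0.636 + 0.837) / (1 + 0.636·0.837) = 1.4730/1.5323 = 0.9613

0.961c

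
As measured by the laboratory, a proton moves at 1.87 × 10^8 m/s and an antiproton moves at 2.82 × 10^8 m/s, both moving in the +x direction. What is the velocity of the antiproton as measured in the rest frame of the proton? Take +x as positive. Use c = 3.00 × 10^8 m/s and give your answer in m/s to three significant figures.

+2.29 × 10^8 m/s

β_A = 0.623, β_B = 0.940 (dividing each by c = 3.00 × 10^8 m/s).
Transform to A's frame with the inverse velocity-addition law: u' = (u − v)/(1 − uv/c²), taking u = β_B and v = β_A.
u' = (0.940 − 0.623) / (1 − (0.623)(0.940)) = 0.3167/0.4141 = 0.7648.
u' = 0.7648 × 3.00 × 10^8 m/s.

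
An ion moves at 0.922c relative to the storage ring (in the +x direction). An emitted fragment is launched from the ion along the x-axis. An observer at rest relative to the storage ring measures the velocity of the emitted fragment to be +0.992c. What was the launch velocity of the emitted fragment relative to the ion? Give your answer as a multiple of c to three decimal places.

Invert the composition law: u' = (u − v)/(1 − uv/c²).
u' = (0.992 − 0.922) / (1 − (0.992)(0.922)) = 0.0700/0.0854 = 0.8199.

+0.820c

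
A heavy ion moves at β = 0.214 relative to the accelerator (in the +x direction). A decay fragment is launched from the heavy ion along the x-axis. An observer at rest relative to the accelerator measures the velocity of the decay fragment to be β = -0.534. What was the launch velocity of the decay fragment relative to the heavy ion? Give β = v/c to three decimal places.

β = -0.671

Invert the composition law: u' = (u − v)/(1 − uv/c²).
u' = (-0.534 − 0.214) / (1 − (-0.534)(0.214)) = -0.7480/1.1143 = -0.6713.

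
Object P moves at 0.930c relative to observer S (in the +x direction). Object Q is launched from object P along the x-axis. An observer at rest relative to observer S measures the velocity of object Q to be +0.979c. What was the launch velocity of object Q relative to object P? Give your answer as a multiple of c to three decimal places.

+0.547c

Invert the composition law: u' = (u − v)/(1 − uv/c²).
u' = (0.979 − 0.930) / (1 − (0.979)(0.930)) = 0.0490/0.0895 = 0.5473.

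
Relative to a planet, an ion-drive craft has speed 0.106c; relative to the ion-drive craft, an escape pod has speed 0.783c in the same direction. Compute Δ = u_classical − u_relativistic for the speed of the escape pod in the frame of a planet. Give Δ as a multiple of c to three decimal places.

Δ = 0.068c

Galilean: u_cl = 0.783 + 0.106 = 0.8890.
Relativistic: u_rel = (0.783 + 0.106) / (1 + 0.783·0.106) = 0.8890/1.0830 = 0.8209.
Δ = 0.8890 − 0.8209 = 0.0681.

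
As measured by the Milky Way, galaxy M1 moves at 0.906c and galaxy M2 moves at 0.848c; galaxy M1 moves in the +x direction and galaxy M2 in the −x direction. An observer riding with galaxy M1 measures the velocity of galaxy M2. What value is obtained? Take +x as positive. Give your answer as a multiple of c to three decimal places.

-0.992c

β_A = 0.906, β_B = -0.848.
Transform to A's frame with the inverse velocity-addition law: u' = (u − v)/(1 − uv/c²), taking u = β_B and v = β_A.
u' = (-0.848 − 0.906) / (1 − (0.906)(-0.848)) = -1.7540/1.7683 = -0.9919.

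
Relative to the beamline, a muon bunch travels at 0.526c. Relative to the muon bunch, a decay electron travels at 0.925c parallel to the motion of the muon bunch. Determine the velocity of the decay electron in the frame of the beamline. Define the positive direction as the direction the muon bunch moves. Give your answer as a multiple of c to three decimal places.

0.976c

With v = 0.526 and u' = 0.925 (in units of c),
u = (u' + v)/(1 + u'v/c²):
u = (0.925 + 0.526) / (1 + 0.925·0.526) = 1.4510/1.4866 = 0.9761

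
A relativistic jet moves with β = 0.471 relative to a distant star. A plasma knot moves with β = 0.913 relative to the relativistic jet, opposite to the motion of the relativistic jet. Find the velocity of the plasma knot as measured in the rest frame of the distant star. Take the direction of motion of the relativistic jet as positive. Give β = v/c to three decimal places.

With v = 0.471 and u' = -0.913 (in units of c),
u = (u' + v)/(1 + u'v/c²):
u = (-0.913 + 0.471) / (1 + (-0.913)·0.471) = -0.4420/0.5700 = -0.7755

β = -0.775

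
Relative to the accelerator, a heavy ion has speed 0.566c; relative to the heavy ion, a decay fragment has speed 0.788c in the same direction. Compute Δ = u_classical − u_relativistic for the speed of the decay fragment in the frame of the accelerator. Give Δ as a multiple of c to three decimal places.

Galilean: u_cl = 0.788 + 0.566 = 1.3540.
Relativistic: u_rel = (0.788 + 0.566) / (1 + 0.788·0.566) = 1.3540/1.4460 = 0.9364.
Δ = 1.3540 − 0.9364 = 0.4176.
(The classical prediction exceeds c; the relativistic result does not.)

Δ = 0.418c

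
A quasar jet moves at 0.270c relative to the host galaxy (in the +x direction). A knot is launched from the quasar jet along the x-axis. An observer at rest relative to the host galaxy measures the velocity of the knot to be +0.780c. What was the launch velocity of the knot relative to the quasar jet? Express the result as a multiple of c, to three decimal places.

+0.646c

Invert the composition law: u' = (u − v)/(1 − uv/c²).
u' = (0.780 − 0.270) / (1 − (0.780)(0.270)) = 0.5100/0.7894 = 0.6461.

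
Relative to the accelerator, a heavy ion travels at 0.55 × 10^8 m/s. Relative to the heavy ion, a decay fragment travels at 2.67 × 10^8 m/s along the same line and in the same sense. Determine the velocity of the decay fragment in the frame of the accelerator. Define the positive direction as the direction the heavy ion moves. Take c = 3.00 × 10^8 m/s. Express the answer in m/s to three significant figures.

In units of c (dividing by 3.00 × 10^8 m/s): v = 0.183, u' = 0.890.
u = (u' + v)/(1 + u'v/c²):
u = (0.890 + 0.183) / (1 + 0.890·0.183) = 1.0733/1.1632 = 0.9228
Converting back: u = 0.9228 × 3.00 × 10^8 m/s.

2.77 × 10^8 m/s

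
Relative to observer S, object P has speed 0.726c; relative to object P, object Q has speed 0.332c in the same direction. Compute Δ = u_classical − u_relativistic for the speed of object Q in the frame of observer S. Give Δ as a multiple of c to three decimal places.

Galilean: u_cl = 0.332 + 0.726 = 1.0580.
Relativistic: u_rel = (0.332 + 0.726) / (1 + 0.332·0.726) = 1.0580/1.2410 = 0.8525.
Δ = 1.0580 − 0.8525 = 0.2055.
(The classical prediction exceeds c; the relativistic result does not.)

Δ = 0.205c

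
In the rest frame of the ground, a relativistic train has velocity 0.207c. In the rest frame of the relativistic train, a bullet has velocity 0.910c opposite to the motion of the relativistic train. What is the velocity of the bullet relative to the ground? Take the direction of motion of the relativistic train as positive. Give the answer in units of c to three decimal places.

With v = 0.207 and u' = -0.910 (in units of c),
u = (u' + v)/(1 + u'v/c²):
u = (-0.910 + 0.207) / (1 + (-0.910)·0.207) = -0.7030/0.8116 = -0.8662
(Galilean addition would give -0.703c.)

-0.866c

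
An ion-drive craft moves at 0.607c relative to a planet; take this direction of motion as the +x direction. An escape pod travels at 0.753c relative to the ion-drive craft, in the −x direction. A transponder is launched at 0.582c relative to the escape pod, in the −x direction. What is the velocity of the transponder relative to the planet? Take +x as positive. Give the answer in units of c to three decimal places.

Apply u = (u' + v)/(1 + u'v/c²) successively, working outward toward the planet.
Start: velocity of the ion-drive craft relative to the planet = 0.6070c.
Compose with the escape pod (u' = -0.753 in the ion-drive craft frame): u_1 = (-0.753 + 0.607) / (1 + (-0.753)·0.607) = -0.1460/0.5429 = -0.2689.
Compose with the transponder (u' = -0.582 in the escape pod frame): u_2 = (-0.582 + (-0.269)) / (1 + (-0.582)·(-0.269)) = -0.8509/1.1565 = -0.7358.

-0.736c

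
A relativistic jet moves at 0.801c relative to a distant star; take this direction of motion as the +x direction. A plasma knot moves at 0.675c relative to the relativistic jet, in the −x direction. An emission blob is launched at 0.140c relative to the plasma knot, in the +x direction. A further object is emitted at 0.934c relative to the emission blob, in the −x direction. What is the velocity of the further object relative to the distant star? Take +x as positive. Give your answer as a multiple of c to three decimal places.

Apply u = (u' + v)/(1 + u'v/c²) successively, working outward toward the distant star.
Start: velocity of the relativistic jet relative to the distant star = 0.8010c.
Compose with the plasma knot (u' = -0.675 in the relativistic jet frame): u_1 = (-0.675 + 0.801) / (1 + (-0.675)·0.801) = 0.1260/0.4593 = 0.2743.
Compose with the emission blob (u' = 0.140 in the plasma knot frame): u_2 = (0.140 + 0.274) / (1 + 0.140·0.274) = 0.4143/1.0384 = 0.3990.
Compose with the further object (u' = -0.934 in the emission blob frame): u_3 = (-0.934 + 0.399) / (1 + (-0.934)·0.399) = -0.5350/0.6273 = -0.8528.

-0.853c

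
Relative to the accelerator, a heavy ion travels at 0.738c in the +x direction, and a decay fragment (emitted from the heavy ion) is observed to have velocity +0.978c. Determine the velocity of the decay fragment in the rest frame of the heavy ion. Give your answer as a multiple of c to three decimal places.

+0.863c

Invert the composition law: u' = (u − v)/(1 − uv/c²).
u' = (0.978 − 0.738) / (1 − (0.978)(0.738)) = 0.2400/0.2782 = 0.8626.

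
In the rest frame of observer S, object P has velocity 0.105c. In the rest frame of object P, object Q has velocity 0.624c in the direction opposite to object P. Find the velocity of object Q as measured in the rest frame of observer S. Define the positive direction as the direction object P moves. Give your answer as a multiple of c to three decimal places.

-0.555c

With v = 0.105 and u' = -0.624 (in units of c),
u = (u' + v)/(1 + u'v/c²):
u = (-0.624 + 0.105) / (1 + (-0.624)·0.105) = -0.5190/0.9345 = -0.5554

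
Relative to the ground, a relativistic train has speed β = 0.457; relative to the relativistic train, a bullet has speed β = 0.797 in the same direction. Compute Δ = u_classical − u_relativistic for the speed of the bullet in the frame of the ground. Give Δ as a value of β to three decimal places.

Galilean: u_cl = 0.797 + 0.457 = 1.2540.
Relativistic: u_rel = (0.797 + 0.457) / (1 + 0.797·0.457) = 1.2540/1.3642 = 0.9192.
Δ = 1.2540 − 0.9192 = 0.3348.
(The classical prediction exceeds c; the relativistic result does not.)

Δ = 0.335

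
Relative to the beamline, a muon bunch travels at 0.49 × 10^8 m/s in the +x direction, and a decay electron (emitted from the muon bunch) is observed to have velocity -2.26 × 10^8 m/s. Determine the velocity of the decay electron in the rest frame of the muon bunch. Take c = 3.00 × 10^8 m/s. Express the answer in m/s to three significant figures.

-2.45 × 10^8 m/s

v = 0.163c, u = -0.753c.
Invert the composition law: u' = (u − v)/(1 − uv/c²).
u' = (-0.753 − 0.163) / (1 − (-0.753)(0.163)) = -0.9167/1.1230 = -0.8162.
u' = -0.8162 × 3.00 × 10^8 m/s.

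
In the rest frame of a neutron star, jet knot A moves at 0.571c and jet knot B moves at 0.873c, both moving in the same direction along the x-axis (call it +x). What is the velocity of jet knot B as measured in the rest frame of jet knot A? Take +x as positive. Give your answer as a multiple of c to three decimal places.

+0.602c

β_A = 0.571, β_B = 0.873.
Transform to A's frame with the inverse velocity-addition law: u' = (u − v)/(1 − uv/c²), taking u = β_B and v = β_A.
u' = (0.873 − 0.571) / (1 − (0.571)(0.873)) = 0.3020/0.5015 = 0.6022.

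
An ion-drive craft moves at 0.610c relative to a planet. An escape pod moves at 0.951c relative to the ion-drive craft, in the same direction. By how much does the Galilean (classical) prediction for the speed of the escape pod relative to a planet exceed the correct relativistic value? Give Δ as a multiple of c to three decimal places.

Δ = 0.573c

Galilean: u_cl = 0.951 + 0.610 = 1.5610.
Relativistic: u_rel = (0.951 + 0.610) / (1 + 0.951·0.610) = 1.5610/1.5801 = 0.9879.
Δ = 1.5610 − 0.9879 = 0.5731.
(The classical prediction exceeds c; the relativistic result does not.)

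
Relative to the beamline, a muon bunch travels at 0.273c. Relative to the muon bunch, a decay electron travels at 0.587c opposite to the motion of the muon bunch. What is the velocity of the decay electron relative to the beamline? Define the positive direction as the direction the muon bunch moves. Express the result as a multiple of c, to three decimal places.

With v = 0.273 and u' = -0.587 (in units of c),
u = (u' + v)/(1 + u'v/c²):
u = (-0.587 + 0.273) / (1 + (-0.587)·0.273) = -0.3140/0.8397 = -0.3739

-0.374c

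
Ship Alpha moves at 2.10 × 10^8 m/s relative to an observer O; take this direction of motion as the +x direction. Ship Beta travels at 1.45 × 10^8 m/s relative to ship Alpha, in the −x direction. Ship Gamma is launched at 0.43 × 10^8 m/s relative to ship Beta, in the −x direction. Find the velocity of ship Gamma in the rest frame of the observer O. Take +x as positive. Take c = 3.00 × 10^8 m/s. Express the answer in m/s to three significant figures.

+5.80 × 10^7 m/s

Apply u = (u' + v)/(1 + u'v/c²) successively, working outward toward the observer O.
(Dividing each given speed by c = 3.00 × 10^8 m/s to work in units of c.)
Start: velocity of ship Alpha relative to the observer O = 0.7000c.
Compose with ship Beta (u' = -0.483 in ship Alpha frame): u_1 = (-0.483 + 0.700) / (1 + (-0.483)·0.700) = 0.2167/0.6617 = 0.3275.
Compose with ship Gamma (u' = -0.143 in ship Beta frame): u_2 = (-0.143 + 0.327) / (1 + (-0.143)·0.327) = 0.1841/0.9531 = 0.1932.
So u = 0.1932 × 3.00 × 10^8 m/s.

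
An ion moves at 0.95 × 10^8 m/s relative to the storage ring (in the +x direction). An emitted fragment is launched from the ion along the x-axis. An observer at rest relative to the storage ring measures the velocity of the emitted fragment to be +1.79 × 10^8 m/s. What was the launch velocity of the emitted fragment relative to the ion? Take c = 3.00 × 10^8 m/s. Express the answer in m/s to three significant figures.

v = 0.317c, u = 0.597c.
Invert the composition law: u' = (u − v)/(1 − uv/c²).
u' = (0.597 − 0.317) / (1 − (0.597)(0.317)) = 0.2800/0.8111 = 0.3452.
u' = 0.3452 × 3.00 × 10^8 m/s.

+1.04 × 10^8 m/s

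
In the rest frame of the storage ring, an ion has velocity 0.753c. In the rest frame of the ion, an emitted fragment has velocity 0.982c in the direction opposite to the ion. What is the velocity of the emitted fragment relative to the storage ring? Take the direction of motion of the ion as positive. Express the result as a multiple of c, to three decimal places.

With v = 0.753 and u' = -0.982 (in units of c),
u = (u' + v)/(1 + u'v/c²):
u = (-0.982 + 0.753) / (1 + (-0.982)·0.753) = -0.2290/0.2606 = -0.8789
(Galilean addition would give -0.229c.)

-0.879c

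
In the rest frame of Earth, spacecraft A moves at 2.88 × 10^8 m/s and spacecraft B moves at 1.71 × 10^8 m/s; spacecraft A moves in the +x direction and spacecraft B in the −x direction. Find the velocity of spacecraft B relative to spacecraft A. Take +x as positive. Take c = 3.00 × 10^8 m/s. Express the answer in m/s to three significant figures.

β_A = 0.960, β_B = -0.570 (dividing each by c = 3.00 × 10^8 m/s).
Transform to A's frame with the inverse velocity-addition law: u' = (u − v)/(1 − uv/c²), taking u = β_B and v = β_A.
u' = (-0.570 − 0.960) / (1 − (0.960)(-0.570)) = -1.5300/1.5472 = -0.9889.
u' = -0.9889 × 3.00 × 10^8 m/s.

-2.97 × 10^8 m/s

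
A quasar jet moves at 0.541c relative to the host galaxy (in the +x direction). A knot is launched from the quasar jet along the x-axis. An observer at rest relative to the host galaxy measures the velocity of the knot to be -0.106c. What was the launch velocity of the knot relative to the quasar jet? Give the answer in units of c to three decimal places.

Invert the composition law: u' = (u − v)/(1 − uv/c²).
u' = (-0.106 − 0.541) / (1 − (-0.106)(0.541)) = -0.6470/1.0573 = -0.6119.

-0.612c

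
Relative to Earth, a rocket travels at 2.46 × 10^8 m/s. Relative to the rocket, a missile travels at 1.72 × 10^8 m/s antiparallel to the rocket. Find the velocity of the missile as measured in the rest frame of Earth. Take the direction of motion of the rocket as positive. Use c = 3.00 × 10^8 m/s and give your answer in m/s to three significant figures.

In units of c (dividing by 3.00 × 10^8 m/s): v = 0.820, u' = -0.573.
u = (u' + v)/(1 + u'v/c²):
u = (-0.573 + 0.820) / (1 + (-0.573)·0.820) = 0.2467/0.5299 = 0.4655
Converting back: u = 0.4655 × 3.00 × 10^8 m/s.

+1.40 × 10^8 m/s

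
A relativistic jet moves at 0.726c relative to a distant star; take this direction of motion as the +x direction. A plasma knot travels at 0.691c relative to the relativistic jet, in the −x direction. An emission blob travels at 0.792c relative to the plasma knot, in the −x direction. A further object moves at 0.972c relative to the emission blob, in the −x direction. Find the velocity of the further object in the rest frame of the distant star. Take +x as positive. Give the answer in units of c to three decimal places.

-0.996c

Apply u = (u' + v)/(1 + u'v/c²) successively, working outward toward the distant star.
Start: velocity of the relativistic jet relative to the distant star = 0.7260c.
Compose with the plasma knot (u' = -0.691 in the relativistic jet frame): u_1 = (-0.691 + 0.726) / (1 + (-0.691)·0.726) = 0.0350/0.4983 = 0.0702.
Compose with the emission blob (u' = -0.792 in the plasma knot frame): u_2 = (-0.792 + 0.070) / (1 + (-0.792)·0.070) = -0.7218/0.9444 = -0.7643.
Compose with the further object (u' = -0.972 in the emission blob frame): u_3 = (-0.972 + (-0.764)) / (1 + (-0.972)·(-0.764)) = -1.7363/1.7429 = -0.9962.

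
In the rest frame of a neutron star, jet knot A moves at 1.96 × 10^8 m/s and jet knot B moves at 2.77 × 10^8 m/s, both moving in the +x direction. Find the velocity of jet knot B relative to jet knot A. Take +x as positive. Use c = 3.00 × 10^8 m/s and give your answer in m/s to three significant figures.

+2.04 × 10^8 m/s

β_A = 0.653, β_B = 0.923 (dividing each by c = 3.00 × 10^8 m/s).
Transform to A's frame with the inverse velocity-addition law: u' = (u − v)/(1 − uv/c²), taking u = β_B and v = β_A.
u' = (0.923 − 0.653) / (1 − (0.653)(0.923)) = 0.2700/0.3968 = 0.6805.
u' = 0.6805 × 3.00 × 10^8 m/s.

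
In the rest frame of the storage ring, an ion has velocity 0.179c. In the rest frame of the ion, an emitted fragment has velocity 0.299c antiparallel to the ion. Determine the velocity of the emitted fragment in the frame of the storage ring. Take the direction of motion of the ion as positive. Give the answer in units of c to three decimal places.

-0.127c

With v = 0.179 and u' = -0.299 (in units of c),
u = (u' + v)/(1 + u'v/c²):
u = (-0.299 + 0.179) / (1 + (-0.299)·0.179) = -0.1200/0.9465 = -0.1268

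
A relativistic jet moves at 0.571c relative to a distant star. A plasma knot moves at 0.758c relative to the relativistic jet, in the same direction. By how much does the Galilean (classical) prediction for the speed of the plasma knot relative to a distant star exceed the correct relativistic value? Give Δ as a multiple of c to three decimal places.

Δ = 0.401c

Galilean: u_cl = 0.758 + 0.571 = 1.3290.
Relativistic: u_rel = (0.758 + 0.571) / (1 + 0.758·0.571) = 1.3290/1.4328 = 0.9275.
Δ = 1.3290 − 0.9275 = 0.4015.
(The classical prediction exceeds c; the relativistic result does not.)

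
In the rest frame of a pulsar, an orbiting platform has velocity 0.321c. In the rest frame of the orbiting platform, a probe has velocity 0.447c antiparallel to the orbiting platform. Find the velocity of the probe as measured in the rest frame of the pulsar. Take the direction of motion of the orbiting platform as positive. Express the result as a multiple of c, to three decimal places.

-0.147c

With v = 0.321 and u' = -0.447 (in units of c),
u = (u' + v)/(1 + u'v/c²):
u = (-0.447 + 0.321) / (1 + (-0.447)·0.321) = -0.1260/0.8565 = -0.1471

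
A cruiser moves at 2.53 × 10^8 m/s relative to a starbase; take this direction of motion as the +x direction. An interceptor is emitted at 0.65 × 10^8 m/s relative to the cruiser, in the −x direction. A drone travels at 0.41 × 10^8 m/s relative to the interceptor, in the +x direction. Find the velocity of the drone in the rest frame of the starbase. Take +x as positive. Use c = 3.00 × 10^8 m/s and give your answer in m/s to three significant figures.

+2.45 × 10^8 m/s

Apply u = (u' + v)/(1 + u'v/c²) successively, working outward toward the starbase.
(Dividing each given speed by c = 3.00 × 10^8 m/s to work in units of c.)
Start: velocity of the cruiser relative to the starbase = 0.8433c.
Compose with the interceptor (u' = -0.217 in the cruiser frame): u_1 = (-0.217 + 0.843) / (1 + (-0.217)·0.843) = 0.6267/0.8173 = 0.7668.
Compose with the drone (u' = 0.137 in the interceptor frame): u_2 = (0.137 + 0.767) / (1 + 0.137·0.767) = 0.9034/1.1048 = 0.8177.
So u = 0.8177 × 3.00 × 10^8 m/s.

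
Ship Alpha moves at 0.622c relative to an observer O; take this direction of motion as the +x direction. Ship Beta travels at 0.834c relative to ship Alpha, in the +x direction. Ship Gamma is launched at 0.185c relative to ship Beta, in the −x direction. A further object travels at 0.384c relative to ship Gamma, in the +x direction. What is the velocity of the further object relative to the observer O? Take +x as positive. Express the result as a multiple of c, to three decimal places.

+0.973c

Apply u = (u' + v)/(1 + u'v/c²) successively, working outward toward the observer O.
Start: velocity of ship Alpha relative to the observer O = 0.6220c.
Compose with ship Beta (u' = 0.834 in ship Alpha frame): u_1 = (0.834 + 0.622) / (1 + 0.834·0.622) = 1.4560/1.5187 = 0.9587.
Compose with ship Gamma (u' = -0.185 in ship Beta frame): u_2 = (-0.185 + 0.959) / (1 + (-0.185)·0.959) = 0.7737/0.8226 = 0.9405.
Compose with the further object (u' = 0.384 in ship Gamma frame): u_3 = (0.384 + 0.940) / (1 + 0.384·0.940) = 1.3245/1.3611 = 0.9731.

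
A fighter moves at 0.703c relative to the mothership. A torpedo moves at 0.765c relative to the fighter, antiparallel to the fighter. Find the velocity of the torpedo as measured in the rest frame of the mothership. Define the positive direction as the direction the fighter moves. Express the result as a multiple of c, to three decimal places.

-0.134c

With v = 0.703 and u' = -0.765 (in units of c),
u = (u' + v)/(1 + u'v/c²):
u = (-0.765 + 0.703) / (1 + (-0.765)·0.703) = -0.0620/0.4622 = -0.1341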